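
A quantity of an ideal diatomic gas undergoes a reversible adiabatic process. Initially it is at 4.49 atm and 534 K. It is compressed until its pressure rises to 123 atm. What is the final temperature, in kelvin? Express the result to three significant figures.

T₂ ≈ 1370 K

Along an adiabat T P^((1−γ)/γ) is constant, so T₂ = T₁ (P₂/P₁)^((γ−1)/γ).
For a diatomic ideal gas γ = 7/5, so (γ−1)/γ = 2/7.
T₂ = 534 × (123/4.49)^(2/7) = 1375 K.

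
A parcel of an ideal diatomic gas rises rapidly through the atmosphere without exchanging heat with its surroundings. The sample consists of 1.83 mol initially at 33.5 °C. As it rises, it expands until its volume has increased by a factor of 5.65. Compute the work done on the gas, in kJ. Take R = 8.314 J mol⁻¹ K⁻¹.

W ≈ -5.83 kJ

Adiabatic: T₁V₁^(γ−1) = T₂V₂^(γ−1) ⇒ T₂ = T₁ (V₁/V₂)^(γ−1).
γ = 7/5 for a diatomic ideal gas, so γ−1 = 2/5.
T₁ = 33.5 °C = 306.6 K.
T₂ = 306.6 × (1/5.65)^(2/5) = 153.4 K.
Q = 0, so ΔU = W_on_gas = nCᵥΔT with Cᵥ = R/(γ−1) = 20.79 J/(mol·K).
ΔU = 1.83 × 20.79 × (153.4 − 306.6) = -5829 J.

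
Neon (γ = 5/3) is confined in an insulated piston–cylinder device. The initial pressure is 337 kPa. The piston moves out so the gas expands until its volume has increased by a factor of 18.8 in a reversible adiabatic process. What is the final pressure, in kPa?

Adiabatic: P₁V₁^γ = P₂V₂^γ ⇒ P₂ = P₁ (V₁/V₂)^γ.
P₂ = 337 × (1/18.8)^(5/3) = 2.535 kPa.

P₂ ≈ 2.54 kPa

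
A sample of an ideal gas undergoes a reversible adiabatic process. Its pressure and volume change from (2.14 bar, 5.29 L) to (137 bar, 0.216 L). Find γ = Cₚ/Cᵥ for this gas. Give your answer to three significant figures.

PV^γ = const ⇒ γ = ln(P₂/P₁) / ln(V₁/V₂).
γ = ln(137/2.14) / ln(5.29/0.216) = 1.3.

γ ≈ 1.30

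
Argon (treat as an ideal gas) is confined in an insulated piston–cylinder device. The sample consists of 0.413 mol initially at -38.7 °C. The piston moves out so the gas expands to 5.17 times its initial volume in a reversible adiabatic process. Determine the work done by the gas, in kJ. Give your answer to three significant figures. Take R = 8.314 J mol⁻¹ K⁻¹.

W ≈ 0.804 kJ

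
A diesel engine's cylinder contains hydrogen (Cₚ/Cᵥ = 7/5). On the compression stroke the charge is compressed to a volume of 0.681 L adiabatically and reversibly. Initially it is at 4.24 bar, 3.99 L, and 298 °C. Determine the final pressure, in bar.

P₂ ≈ 50.4 bar

Since PV^γ is constant along a reversible adiabat, P₂ = P₁ (V₁/V₂)^γ.
P₂ = 4.24 × (3.99/0.681)^(7/5) = 50.39 bar.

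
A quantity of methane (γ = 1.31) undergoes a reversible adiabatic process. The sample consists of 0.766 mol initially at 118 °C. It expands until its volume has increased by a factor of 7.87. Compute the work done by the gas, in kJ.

For a reversible adiabat TV^(γ−1) is constant, so T₂ = T₁ (V₁/V₂)^(γ−1).
T₁ = 118 °C = 391.1 K.
T₂ = 391.1 × (1/7.87)^(0.31) = 206.3 K.
Q = 0, so ΔU = W_on_gas = nCᵥΔT with Cᵥ = R/(γ−1) = 26.82 J/(mol·K).
ΔU = 0.766 × 26.82 × (206.3 − 391.1) = -3797 J.
Work done by the gas = −ΔU = 3797 J.

W ≈ 3.80 kJ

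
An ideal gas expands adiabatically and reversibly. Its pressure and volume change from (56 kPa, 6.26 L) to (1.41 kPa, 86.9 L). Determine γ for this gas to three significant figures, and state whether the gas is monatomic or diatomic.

γ ≈ 1.40; diatomic

PV^γ = const ⇒ γ = ln(P₂/P₁) / ln(V₁/V₂).
γ = ln(1.41/56) / ln(6.26/86.9) = 1.4.
γ ≈ 1.40 is close to 7/5, so the gas is diatomic.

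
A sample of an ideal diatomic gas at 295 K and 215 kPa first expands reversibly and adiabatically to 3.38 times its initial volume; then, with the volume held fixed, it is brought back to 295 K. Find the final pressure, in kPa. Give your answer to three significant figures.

For a diatomic ideal gas γ = 7/5.
Adiabatic step (PV^γ = const): P₂ = 215×(1/3.38)^(7/5) = 39.08 kPa; T₂ = 295×(1/3.38)^(2/5) = 181.2 K.
Isochoric: P₃ = P₂(T₃/T₂) = 39.08 × (295/181.2) = 63.61 kPa.

P₃ ≈ 63.6 kPa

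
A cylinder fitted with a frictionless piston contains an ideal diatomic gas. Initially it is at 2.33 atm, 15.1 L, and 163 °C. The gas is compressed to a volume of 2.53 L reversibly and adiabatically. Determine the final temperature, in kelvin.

T₂ ≈ 891 K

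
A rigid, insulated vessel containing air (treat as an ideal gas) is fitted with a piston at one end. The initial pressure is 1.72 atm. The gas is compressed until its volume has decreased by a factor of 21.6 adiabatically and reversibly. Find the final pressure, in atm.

Since PV^γ is constant along a reversible adiabat, P₂ = P₁ (V₁/V₂)^γ.
For a diatomic ideal gas γ = 7/5.
P₂ = 1.72 × 21.6^(7/5) = 127 atm.

P₂ ≈ 127 atm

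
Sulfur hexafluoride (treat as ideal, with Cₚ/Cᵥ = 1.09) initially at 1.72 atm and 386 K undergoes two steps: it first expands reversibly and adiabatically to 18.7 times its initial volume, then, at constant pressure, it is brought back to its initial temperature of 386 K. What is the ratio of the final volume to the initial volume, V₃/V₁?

V₃/V₁ ≈ 24.3

Adiabatic step: V₂/V₁ = 18.7; T₂ = T₁·(1/18.7)^(0.09) = 296.6 K.
Isobaric step: V₃/V₂ = T₃/T₂ = 386/296.6.
V₃/V₁ = (V₂/V₁)(V₃/V₂) = 18.7 × (386/296.6) = 24.34.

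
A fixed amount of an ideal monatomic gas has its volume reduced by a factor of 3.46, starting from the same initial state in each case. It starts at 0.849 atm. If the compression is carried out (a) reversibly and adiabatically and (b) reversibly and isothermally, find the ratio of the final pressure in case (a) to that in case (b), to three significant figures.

For a monatomic ideal gas γ = 5/3.
Isothermal: P_b = P₁(V₁/V₂) = 0.849×3.46.
Adiabatic: P_a = P₁(V₁/V₂)^γ = 0.849×3.46^(5/3).
P_a/P_b = (V₁/V₂)^(γ−1) = 3.46^(2/3) = 2.288.

P_adiabatic / P_isothermal ≈ 2.29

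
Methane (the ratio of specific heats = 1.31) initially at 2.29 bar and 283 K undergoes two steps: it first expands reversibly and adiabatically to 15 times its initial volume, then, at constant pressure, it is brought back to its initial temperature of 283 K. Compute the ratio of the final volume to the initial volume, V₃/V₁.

V₃/V₁ ≈ 34.7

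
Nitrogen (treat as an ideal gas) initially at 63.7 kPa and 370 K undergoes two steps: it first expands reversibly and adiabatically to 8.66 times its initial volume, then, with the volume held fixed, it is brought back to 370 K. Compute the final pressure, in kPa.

P₃ ≈ 7.36 kPa

For a diatomic ideal gas γ = 7/5.
Adiabatic step (PV^γ = const): P₂ = 63.7×(1/8.66)^(7/5) = 3.102 kPa; T₂ = 370×(1/8.66)^(2/5) = 156 K.
Isochoric: P₃ = P₂(T₃/T₂) = 3.102 × (370/156) = 7.356 kPa.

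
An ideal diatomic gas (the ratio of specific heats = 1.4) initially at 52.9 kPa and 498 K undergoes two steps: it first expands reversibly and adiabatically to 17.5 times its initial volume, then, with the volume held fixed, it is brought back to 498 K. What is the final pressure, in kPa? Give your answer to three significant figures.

Adiabatic step (PV^γ = const): P₂ = 52.9×(1/17.5)^(1.4) = 0.9621 kPa; T₂ = 498×(1/17.5)^(0.4) = 158.5 K.
Isochoric: P₃ = P₂(T₃/T₂) = 0.9621 × (498/158.5) = 3.023 kPa.

P₃ ≈ 3.02 kPa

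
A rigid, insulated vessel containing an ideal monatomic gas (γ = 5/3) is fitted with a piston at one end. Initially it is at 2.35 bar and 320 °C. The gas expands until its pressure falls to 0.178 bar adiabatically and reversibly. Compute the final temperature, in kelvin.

T₂ ≈ 211 K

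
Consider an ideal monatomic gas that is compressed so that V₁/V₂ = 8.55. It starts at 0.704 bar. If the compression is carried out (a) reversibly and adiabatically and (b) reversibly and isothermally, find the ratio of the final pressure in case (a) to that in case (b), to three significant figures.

For a monatomic ideal gas γ = 5/3.
Isothermal: P_b = P₁(V₁/V₂) = 0.704×8.55.
Adiabatic: P_a = P₁(V₁/V₂)^γ = 0.704×8.55^(5/3).
P_a/P_b = (V₁/V₂)^(γ−1) = 8.55^(2/3) = 4.181.

P_adiabatic / P_isothermal ≈ 4.18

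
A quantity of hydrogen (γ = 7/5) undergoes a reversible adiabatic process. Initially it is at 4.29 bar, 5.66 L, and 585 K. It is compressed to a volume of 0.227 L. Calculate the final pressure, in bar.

Adiabatic: P₁V₁^γ = P₂V₂^γ ⇒ P₂ = P₁ (V₁/V₂)^γ.
P₂ = 4.29 × (5.66/0.227)^(7/5) = 387.2 bar.

P₂ ≈ 387 bar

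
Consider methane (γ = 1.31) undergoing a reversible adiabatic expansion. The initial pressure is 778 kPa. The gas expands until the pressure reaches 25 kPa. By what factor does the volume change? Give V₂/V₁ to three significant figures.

V₂/V₁ ≈ 13.8

From PV^γ = const, V₂/V₁ = (P₁/P₂)^(1/γ).
V₂/V₁ = (778/25)^(0.763) = 13.8.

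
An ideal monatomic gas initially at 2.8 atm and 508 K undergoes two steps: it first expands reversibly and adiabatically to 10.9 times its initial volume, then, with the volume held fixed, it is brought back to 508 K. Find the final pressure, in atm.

P₃ ≈ 0.257 atm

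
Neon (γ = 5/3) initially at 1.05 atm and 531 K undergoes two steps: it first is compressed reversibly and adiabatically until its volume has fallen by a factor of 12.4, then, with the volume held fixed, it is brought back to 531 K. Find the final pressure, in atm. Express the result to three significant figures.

P₃ ≈ 13.0 atm

Adiabatic step (PV^γ = const): P₂ = 1.05×12.4^(5/3) = 69.75 atm; T₂ = 531×12.4^(2/3) = 2845 K.
Isochoric: P₃ = P₂(T₃/T₂) = 69.75 × (531/2845) = 13.02 atm.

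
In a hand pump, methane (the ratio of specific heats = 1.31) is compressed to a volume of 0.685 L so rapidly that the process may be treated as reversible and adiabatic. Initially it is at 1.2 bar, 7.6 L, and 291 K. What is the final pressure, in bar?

P₂ ≈ 28.1 bar

Adiabatic: P₁V₁^γ = P₂V₂^γ ⇒ P₂ = P₁ (V₁/V₂)^γ.
P₂ = 1.2 × (7.6/0.685)^(1.31) = 28.07 bar.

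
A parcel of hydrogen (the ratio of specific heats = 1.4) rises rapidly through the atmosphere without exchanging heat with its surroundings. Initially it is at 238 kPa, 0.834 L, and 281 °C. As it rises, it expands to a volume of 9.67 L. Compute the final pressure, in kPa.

Since PV^γ is constant along a reversible adiabat, P₂ = P₁ (V₁/V₂)^γ.
P₂ = 238 × (0.834/9.67)^(1.4) = 7.702 kPa.

P₂ ≈ 7.70 kPa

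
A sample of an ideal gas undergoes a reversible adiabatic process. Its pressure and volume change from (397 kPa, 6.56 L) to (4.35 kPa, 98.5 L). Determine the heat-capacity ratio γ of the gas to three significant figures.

γ ≈ 1.67

PV^γ = const ⇒ γ = ln(P₂/P₁) / ln(V₁/V₂).
γ = ln(4.35/397) / ln(6.56/98.5) = 1.666.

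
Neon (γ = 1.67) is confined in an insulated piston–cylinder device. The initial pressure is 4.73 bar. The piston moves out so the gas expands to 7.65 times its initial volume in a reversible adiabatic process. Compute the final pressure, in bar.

Adiabatic: P₁V₁^γ = P₂V₂^γ ⇒ P₂ = P₁ (V₁/V₂)^γ.
P₂ = 4.73 × (1/7.65)^(1.67) = 0.1582 bar.

P₂ ≈ 0.158 bar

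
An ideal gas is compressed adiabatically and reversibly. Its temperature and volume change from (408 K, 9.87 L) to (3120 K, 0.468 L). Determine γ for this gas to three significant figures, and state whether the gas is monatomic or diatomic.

TV^(γ−1) = const ⇒ γ − 1 = ln(T₂/T₁) / ln(V₁/V₂).
γ = 1 + ln(3120/408) / ln(9.87/0.468) = 1.667.
γ ≈ 1.67 is close to 5/3, so the gas is monatomic.

γ ≈ 1.67; monatomic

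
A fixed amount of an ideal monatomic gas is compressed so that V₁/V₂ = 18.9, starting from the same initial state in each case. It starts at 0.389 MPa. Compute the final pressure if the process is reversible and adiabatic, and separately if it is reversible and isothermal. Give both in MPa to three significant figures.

For a monatomic ideal gas γ = 5/3.
Isothermal: P₂ = P₁(V₁/V₂) = 0.389×18.9 = 7.352 MPa.
Adiabatic: P₂ = P₁(V₁/V₂)^γ = 0.389×18.9^(5/3) = 52.17 MPa.

adiabatic: 52.2 MPa; isothermal: 7.35 MPa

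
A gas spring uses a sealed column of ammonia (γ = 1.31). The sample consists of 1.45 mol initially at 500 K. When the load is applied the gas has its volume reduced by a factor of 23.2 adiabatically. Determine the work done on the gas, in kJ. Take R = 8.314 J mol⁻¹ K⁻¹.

For a reversible adiabat TV^(γ−1) is constant, so T₂ = T₁ (V₁/V₂)^(γ−1).
T₂ = 500 × 23.2^(0.31) = 1325 K.
Q = 0, so ΔU = W_on_gas = nCᵥΔT with Cᵥ = R/(γ−1) = 26.82 J/(mol·K).
ΔU = 1.45 × 26.82 × (1325 − 500) = 32090 J.

W ≈ 32.1 kJ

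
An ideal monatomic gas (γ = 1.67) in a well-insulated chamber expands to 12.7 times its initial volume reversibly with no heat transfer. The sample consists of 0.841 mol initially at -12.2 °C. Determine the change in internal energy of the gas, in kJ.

ΔU ≈ -2.23 kJ

Adiabatic: T₁V₁^(γ−1) = T₂V₂^(γ−1) ⇒ T₂ = T₁ (V₁/V₂)^(γ−1).
T₁ = -12.2 °C = 260.9 K.
T₂ = 260.9 × (1/12.7)^(0.67) = 47.53 K.
Q = 0, so ΔU = W_on_gas = nCᵥΔT with Cᵥ = R/(γ−1) = 12.41 J/(mol·K).
ΔU = 0.841 × 12.41 × (47.53 − 260.9) = -2227 J.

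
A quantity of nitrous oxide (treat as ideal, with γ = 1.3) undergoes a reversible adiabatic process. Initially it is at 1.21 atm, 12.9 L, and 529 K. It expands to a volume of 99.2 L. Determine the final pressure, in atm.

P₂ ≈ 0.0853 atm

Adiabatic: P₁V₁^γ = P₂V₂^γ ⇒ P₂ = P₁ (V₁/V₂)^γ.
P₂ = 1.21 × (12.9/99.2)^(1.3) = 0.08533 atm.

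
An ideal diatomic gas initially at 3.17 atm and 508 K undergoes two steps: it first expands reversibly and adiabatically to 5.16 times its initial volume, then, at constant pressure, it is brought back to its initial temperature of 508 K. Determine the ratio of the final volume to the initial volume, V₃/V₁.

V₃/V₁ ≈ 9.95

For a diatomic ideal gas γ = 7/5.
Adiabatic step: V₂/V₁ = 5.16; T₂ = T₁·(1/5.16)^(2/5) = 263.5 K.
Isobaric step: V₃/V₂ = T₃/T₂ = 508/263.5.
V₃/V₁ = (V₂/V₁)(V₃/V₂) = 5.16 × (508/263.5) = 9.947.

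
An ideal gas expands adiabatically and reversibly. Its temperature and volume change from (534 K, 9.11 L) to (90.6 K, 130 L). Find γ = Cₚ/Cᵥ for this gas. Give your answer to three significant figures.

TV^(γ−1) = const ⇒ γ − 1 = ln(T₂/T₁) / ln(V₁/V₂).
γ = 1 + ln(90.6/534) / ln(9.11/130) = 1.667.

γ ≈ 1.67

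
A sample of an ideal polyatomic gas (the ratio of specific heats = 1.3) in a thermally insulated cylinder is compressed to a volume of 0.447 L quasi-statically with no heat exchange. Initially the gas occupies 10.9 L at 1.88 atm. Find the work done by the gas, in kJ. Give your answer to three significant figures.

W ≈ -11.1 kJ

P₂ = P₁(V₁/V₂)^γ = 1.88×(10.9/0.447)^(1.3) = 119.5 atm.
For a reversible adiabat, W_by_gas = (P₁V₁ − P₂V₂)/(γ−1).
W_by = (190500×0.0109 − 1.211×10^7×0.000447) / (0.3) = -11120 J.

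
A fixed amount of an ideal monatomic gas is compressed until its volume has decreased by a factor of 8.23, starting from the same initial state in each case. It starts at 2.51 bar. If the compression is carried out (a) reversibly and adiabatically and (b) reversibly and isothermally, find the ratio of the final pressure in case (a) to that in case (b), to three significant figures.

P_adiabatic / P_isothermal ≈ 4.08

For a monatomic ideal gas γ = 5/3.
Isothermal: P_b = P₁(V₁/V₂) = 2.51×8.23.
Adiabatic: P_a = P₁(V₁/V₂)^γ = 2.51×8.23^(5/3).
P_a/P_b = (V₁/V₂)^(γ−1) = 8.23^(2/3) = 4.076.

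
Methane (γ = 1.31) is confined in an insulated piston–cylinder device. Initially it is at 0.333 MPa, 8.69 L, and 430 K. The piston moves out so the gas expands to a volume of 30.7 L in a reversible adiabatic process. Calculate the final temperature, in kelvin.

T₂ ≈ 291 K

Adiabatic: T₁V₁^(γ−1) = T₂V₂^(γ−1) ⇒ T₂ = T₁ (V₁/V₂)^(γ−1).
T₂ = 430 × (8.69/30.7)^(0.31) = 290.8 K.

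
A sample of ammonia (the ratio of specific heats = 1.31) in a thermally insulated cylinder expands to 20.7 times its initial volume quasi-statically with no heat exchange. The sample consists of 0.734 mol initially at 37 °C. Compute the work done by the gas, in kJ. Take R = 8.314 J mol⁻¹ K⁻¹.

Adiabatic: T₁V₁^(γ−1) = T₂V₂^(γ−1) ⇒ T₂ = T₁ (V₁/V₂)^(γ−1).
T₁ = 37 °C = 310.1 K.
T₂ = 310.1 × (1/20.7)^(0.31) = 121.2 K.
Q = 0, so ΔU = W_on_gas = nCᵥΔT with Cᵥ = R/(γ−1) = 26.82 J/(mol·K).
ΔU = 0.734 × 26.82 × (121.2 − 310.1) = -3719 J.
Work done by the gas = −ΔU = 3719 J.

W ≈ 3.72 kJ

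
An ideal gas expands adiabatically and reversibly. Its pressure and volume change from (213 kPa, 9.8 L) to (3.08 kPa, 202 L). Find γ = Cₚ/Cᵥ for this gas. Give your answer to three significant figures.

PV^γ = const ⇒ γ = ln(P₂/P₁) / ln(V₁/V₂).
γ = ln(3.08/213) / ln(9.8/202) = 1.4.

γ ≈ 1.40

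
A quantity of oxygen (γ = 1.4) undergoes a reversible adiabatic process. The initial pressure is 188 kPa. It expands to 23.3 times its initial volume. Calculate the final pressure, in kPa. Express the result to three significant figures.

Since PV^γ is constant along a reversible adiabat, P₂ = P₁ (V₁/V₂)^γ.
P₂ = 188 × (1/23.3)^(1.4) = 2.29 kPa.

P₂ ≈ 2.29 kPa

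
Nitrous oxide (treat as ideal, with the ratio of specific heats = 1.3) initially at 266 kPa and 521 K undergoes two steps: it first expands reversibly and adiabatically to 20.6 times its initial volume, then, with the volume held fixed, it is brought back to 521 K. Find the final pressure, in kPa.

P₃ ≈ 12.9 kPa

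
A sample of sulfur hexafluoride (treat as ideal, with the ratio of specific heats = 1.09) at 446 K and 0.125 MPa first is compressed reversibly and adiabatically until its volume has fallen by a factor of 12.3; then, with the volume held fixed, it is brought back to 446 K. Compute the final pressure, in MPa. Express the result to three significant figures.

Adiabatic step (PV^γ = const): P₂ = 0.125×12.3^(1.09) = 1.927 MPa; T₂ = 446×12.3^(0.09) = 559 K.
Isochoric: P₃ = P₂(T₃/T₂) = 1.927 × (446/559) = 1.538 MPa.

P₃ ≈ 1.54 MPa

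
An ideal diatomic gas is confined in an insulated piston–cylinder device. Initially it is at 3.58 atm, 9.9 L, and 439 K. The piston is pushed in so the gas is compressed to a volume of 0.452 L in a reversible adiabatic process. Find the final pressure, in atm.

P₂ ≈ 270 atm

Adiabatic: P₁V₁^γ = P₂V₂^γ ⇒ P₂ = P₁ (V₁/V₂)^γ.
γ = 7/5 for a diatomic ideal gas.
P₂ = 3.58 × (9.9/0.452)^(7/5) = 269.5 atm.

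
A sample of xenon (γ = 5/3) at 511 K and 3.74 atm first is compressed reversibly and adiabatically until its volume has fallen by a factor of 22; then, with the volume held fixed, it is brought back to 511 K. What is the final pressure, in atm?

Adiabatic step (PV^γ = const): P₂ = 3.74×22^(5/3) = 646 atm; T₂ = 511×22^(2/3) = 4012 K.
Isochoric: P₃ = P₂(T₃/T₂) = 646 × (511/4012) = 82.28 atm.

P₃ ≈ 82.3 atm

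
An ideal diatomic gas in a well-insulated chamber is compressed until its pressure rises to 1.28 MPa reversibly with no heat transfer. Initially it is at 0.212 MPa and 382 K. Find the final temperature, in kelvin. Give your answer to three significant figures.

T₂ ≈ 639 K

Adiabatic: T₂/T₁ = (P₂/P₁)^((γ−1)/γ).
For a diatomic ideal gas γ = 7/5, so (γ−1)/γ = 2/7.
T₂ = 382 × (1.28/0.212)^(2/7) = 638.5 K.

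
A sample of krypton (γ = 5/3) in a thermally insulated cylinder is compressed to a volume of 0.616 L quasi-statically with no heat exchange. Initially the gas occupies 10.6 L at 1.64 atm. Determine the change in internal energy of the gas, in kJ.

P₂ = P₁(V₁/V₂)^γ = 1.64×(10.6/0.616)^(5/3) = 188.1 atm.
For a reversible adiabat, W_by_gas = (P₁V₁ − P₂V₂)/(γ−1).
W_by = (166200×0.0106 − 1.906×10^7×0.000616) / (2/3) = -14970 J.
Q = 0 ⇒ ΔU = −W_by = 14970 J.

ΔU ≈ 15.0 kJ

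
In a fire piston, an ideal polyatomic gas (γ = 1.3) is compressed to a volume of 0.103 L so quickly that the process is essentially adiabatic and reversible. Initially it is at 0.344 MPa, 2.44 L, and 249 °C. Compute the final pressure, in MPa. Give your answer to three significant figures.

P₂ ≈ 21.1 MPa

Since PV^γ is constant along a reversible adiabat, P₂ = P₁ (V₁/V₂)^γ.
P₂ = 0.344 × (2.44/0.103)^(1.3) = 21.06 MPa.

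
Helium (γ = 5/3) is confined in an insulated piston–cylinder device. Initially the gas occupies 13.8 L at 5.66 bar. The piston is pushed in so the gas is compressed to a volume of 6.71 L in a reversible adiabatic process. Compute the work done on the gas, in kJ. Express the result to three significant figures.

P₂ = P₁(V₁/V₂)^γ = 5.66×(13.8/6.71)^(5/3) = 18.83 bar.
For a reversible adiabat, W_by_gas = (P₁V₁ − P₂V₂)/(γ−1).
W_by = (566000×0.0138 − 1.883×10^6×0.00671) / (2/3) = -7232 J.
W_on_gas = −W_by = 7232 J.

W ≈ 7.23 kJ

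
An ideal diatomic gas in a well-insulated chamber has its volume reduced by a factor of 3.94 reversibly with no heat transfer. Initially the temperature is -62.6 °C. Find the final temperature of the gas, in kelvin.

T₂ ≈ 364 K

For a reversible adiabat TV^(γ−1) is constant, so T₂ = T₁ (V₁/V₂)^(γ−1).
For a diatomic ideal gas γ = 7/5, so γ−1 = 2/5.
T₁ = -62.6 °C = 210.5 K.
T₂ = 210.5 × 3.94^(2/5) = 364.4 K.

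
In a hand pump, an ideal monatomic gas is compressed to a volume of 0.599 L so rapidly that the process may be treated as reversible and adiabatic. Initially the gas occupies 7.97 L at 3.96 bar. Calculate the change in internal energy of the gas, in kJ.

ΔU ≈ 21.8 kJ

γ = 5/3 for a monatomic ideal gas.
P₂ = P₁(V₁/V₂)^γ = 3.96×(7.97/0.599)^(5/3) = 295.9 bar.
For a reversible adiabat, W_by_gas = (P₁V₁ − P₂V₂)/(γ−1).
W_by = (396000×0.00797 − 2.959×10^7×0.000599) / (2/3) = -21850 J.
Q = 0 ⇒ ΔU = −W_by = 21850 J.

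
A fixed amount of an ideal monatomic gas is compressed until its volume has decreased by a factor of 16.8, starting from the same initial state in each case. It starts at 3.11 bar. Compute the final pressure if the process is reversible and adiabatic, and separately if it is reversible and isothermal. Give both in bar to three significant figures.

adiabatic: 343 bar; isothermal: 52.2 bar

For a monatomic ideal gas γ = 5/3.
Isothermal: P₂ = P₁(V₁/V₂) = 3.11×16.8 = 52.25 bar.
Adiabatic: P₂ = P₁(V₁/V₂)^γ = 3.11×16.8^(5/3) = 342.7 bar.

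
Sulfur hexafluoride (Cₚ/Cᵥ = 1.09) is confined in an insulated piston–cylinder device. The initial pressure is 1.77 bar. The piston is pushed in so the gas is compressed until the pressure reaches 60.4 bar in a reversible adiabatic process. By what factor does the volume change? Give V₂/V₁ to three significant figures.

V₂/V₁ ≈ 0.0392

From PV^γ = const, V₂/V₁ = (P₁/P₂)^(1/γ).
V₂/V₁ = (1.77/60.4)^(0.917) = 0.03922.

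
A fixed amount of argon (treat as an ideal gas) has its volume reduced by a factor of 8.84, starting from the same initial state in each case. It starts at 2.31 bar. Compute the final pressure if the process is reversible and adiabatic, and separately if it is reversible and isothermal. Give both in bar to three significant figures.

For a monatomic ideal gas γ = 5/3.
Isothermal: P₂ = P₁(V₁/V₂) = 2.31×8.84 = 20.42 bar.
Adiabatic: P₂ = P₁(V₁/V₂)^γ = 2.31×8.84^(5/3) = 87.3 bar.

adiabatic: 87.3 bar; isothermal: 20.4 bar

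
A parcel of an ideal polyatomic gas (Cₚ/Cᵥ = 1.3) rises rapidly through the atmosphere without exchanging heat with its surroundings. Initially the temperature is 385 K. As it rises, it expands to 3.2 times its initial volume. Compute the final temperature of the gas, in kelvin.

For a reversible adiabat TV^(γ−1) is constant, so T₂ = T₁ (V₁/V₂)^(γ−1).
T₂ = 385 × (1/3.2)^(0.3) = 271.6 K.

T₂ ≈ 272 K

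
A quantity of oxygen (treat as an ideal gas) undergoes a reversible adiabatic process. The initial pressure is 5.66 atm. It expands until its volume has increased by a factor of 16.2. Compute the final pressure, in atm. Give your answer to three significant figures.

P₂ ≈ 0.115 atm

Since PV^γ is constant along a reversible adiabat, P₂ = P₁ (V₁/V₂)^γ.
For a diatomic ideal gas γ = 7/5.
P₂ = 5.66 × (1/16.2)^(7/5) = 0.1147 atm.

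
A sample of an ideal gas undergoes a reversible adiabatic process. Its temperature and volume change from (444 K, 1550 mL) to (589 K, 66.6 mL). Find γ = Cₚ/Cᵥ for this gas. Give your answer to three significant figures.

TV^(γ−1) = const ⇒ γ − 1 = ln(T₂/T₁) / ln(V₁/V₂).
γ = 1 + ln(589/444) / ln(1550/66.6) = 1.09.

γ ≈ 1.09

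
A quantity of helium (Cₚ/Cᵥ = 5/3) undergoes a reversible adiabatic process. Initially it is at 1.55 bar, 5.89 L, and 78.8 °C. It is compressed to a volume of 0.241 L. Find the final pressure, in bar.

Adiabatic: P₁V₁^γ = P₂V₂^γ ⇒ P₂ = P₁ (V₁/V₂)^γ.
P₂ = 1.55 × (5.89/0.241)^(5/3) = 319 bar.

P₂ ≈ 319 bar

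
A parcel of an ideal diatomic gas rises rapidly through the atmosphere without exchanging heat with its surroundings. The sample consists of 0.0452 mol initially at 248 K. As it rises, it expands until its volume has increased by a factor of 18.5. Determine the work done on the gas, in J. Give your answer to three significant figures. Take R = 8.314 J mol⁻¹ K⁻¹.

W ≈ -160 J

Adiabatic: T₁V₁^(γ−1) = T₂V₂^(γ−1) ⇒ T₂ = T₁ (V₁/V₂)^(γ−1).
γ = 7/5 for a diatomic ideal gas, so γ−1 = 2/5.
T₂ = 248 × (1/18.5)^(2/5) = 77.19 K.
Q = 0, so ΔU = W_on_gas = nCᵥΔT with Cᵥ = R/(γ−1) = 20.79 J/(mol·K).
ΔU = 0.0452 × 20.79 × (77.19 − 248) = -160.5 J.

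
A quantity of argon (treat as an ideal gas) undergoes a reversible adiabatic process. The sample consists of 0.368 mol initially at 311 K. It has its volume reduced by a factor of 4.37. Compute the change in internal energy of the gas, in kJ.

ΔU ≈ 2.39 kJ

For a reversible adiabat TV^(γ−1) is constant, so T₂ = T₁ (V₁/V₂)^(γ−1).
γ = 5/3 for a monatomic ideal gas, so γ−1 = 2/3.
T₂ = 311 × 4.37^(2/3) = 831.3 K.
Q = 0, so ΔU = W_on_gas = nCᵥΔT with Cᵥ = R/(γ−1) = 12.47 J/(mol·K).
ΔU = 0.368 × 12.47 × (831.3 − 311) = 2388 J.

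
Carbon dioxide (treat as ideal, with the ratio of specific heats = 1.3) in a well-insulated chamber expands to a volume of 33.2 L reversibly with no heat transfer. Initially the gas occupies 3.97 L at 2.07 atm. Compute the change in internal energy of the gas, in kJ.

P₂ = P₁(V₁/V₂)^γ = 2.07×(3.97/33.2)^(1.3) = 0.1309 atm.
For a reversible adiabat, W_by_gas = (P₁V₁ − P₂V₂)/(γ−1).
W_by = (209700×0.00397 − 13260×0.0332) / (0.3) = 1308 J.
Q = 0 ⇒ ΔU = −W_by = -1308 J.

ΔU ≈ -1.31 kJ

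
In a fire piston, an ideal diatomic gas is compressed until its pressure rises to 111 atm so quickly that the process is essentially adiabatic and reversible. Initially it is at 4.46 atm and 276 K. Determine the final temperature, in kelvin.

T₂ ≈ 691 K

Adiabatic: T₂/T₁ = (P₂/P₁)^((γ−1)/γ).
For a diatomic ideal gas γ = 7/5, so (γ−1)/γ = 2/7.
T₂ = 276 × (111/4.46)^(2/7) = 691.5 K.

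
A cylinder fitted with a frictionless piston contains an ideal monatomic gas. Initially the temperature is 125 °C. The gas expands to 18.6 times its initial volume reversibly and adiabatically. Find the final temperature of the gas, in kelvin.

T₂ ≈ 56.7 K

For a reversible adiabat TV^(γ−1) is constant, so T₂ = T₁ (V₁/V₂)^(γ−1).
For a monatomic ideal gas γ = 5/3, so γ−1 = 2/3.
T₁ = 125 °C = 398.1 K.
T₂ = 398.1 × (1/18.6)^(2/3) = 56.72 K.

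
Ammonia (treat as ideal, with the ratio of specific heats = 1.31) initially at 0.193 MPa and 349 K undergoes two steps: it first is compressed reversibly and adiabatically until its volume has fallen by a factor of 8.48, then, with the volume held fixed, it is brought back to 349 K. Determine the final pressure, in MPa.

Adiabatic step (PV^γ = const): P₂ = 0.193×8.48^(1.31) = 3.175 MPa; T₂ = 349×8.48^(0.31) = 677.1 K.
Isochoric: P₃ = P₂(T₃/T₂) = 3.175 × (349/677.1) = 1.637 MPa.

P₃ ≈ 1.64 MPa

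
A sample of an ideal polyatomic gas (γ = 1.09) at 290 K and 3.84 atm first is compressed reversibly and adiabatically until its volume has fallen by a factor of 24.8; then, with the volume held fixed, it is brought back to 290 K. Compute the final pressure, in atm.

Adiabatic step (PV^γ = const): P₂ = 3.84×24.8^(1.09) = 127.1 atm; T₂ = 290×24.8^(0.09) = 387.2 K.
Isochoric: P₃ = P₂(T₃/T₂) = 127.1 × (290/387.2) = 95.23 atm.

P₃ ≈ 95.2 atm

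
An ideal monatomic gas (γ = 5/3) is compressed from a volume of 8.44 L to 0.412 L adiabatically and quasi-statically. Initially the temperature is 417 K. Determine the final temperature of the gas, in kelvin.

T₂ ≈ 3120 K

Adiabatic: T₁V₁^(γ−1) = T₂V₂^(γ−1) ⇒ T₂ = T₁ (V₁/V₂)^(γ−1).
T₂ = 417 × (8.44/0.412)^(2/3) = 3122 K.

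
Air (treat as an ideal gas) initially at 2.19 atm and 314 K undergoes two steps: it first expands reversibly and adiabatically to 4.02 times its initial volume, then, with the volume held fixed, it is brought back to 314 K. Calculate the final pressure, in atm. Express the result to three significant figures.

P₃ ≈ 0.545 atm

For a diatomic ideal gas γ = 7/5.
Adiabatic step (PV^γ = const): P₂ = 2.19×(1/4.02)^(7/5) = 0.3123 atm; T₂ = 314×(1/4.02)^(2/5) = 180 K.
Isochoric: P₃ = P₂(T₃/T₂) = 0.3123 × (314/180) = 0.5448 atm.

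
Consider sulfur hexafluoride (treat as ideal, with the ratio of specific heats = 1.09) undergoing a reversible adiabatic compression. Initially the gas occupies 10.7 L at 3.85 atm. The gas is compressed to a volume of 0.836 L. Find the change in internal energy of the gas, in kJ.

ΔU ≈ 12.0 kJ

P₂ = P₁(V₁/V₂)^γ = 3.85×(10.7/0.836)^(1.09) = 61.98 atm.
For a reversible adiabat, W_by_gas = (P₁V₁ − P₂V₂)/(γ−1).
W_by = (390100×0.0107 − 6.281×10^6×0.000836) / (0.09) = -11960 J.
Q = 0 ⇒ ΔU = −W_by = 11960 J.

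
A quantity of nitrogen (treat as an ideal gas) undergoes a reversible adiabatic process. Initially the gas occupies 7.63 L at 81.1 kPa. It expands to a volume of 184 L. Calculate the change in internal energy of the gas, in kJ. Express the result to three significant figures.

γ = 7/5 for a diatomic ideal gas.
P₂ = P₁(V₁/V₂)^γ = 81.1×(7.63/184)^(7/5) = 0.9415 kPa.
For a reversible adiabat, W_by_gas = (P₁V₁ − P₂V₂)/(γ−1).
W_by = (81100×0.00763 − 941.5×0.184) / (2/5) = 1114 J.
Q = 0 ⇒ ΔU = −W_by = -1114 J.

ΔU ≈ -1.11 kJ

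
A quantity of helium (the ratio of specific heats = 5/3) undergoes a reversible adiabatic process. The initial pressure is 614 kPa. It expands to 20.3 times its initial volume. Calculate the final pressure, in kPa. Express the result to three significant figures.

P₂ ≈ 4.06 kPa

Since PV^γ is constant along a reversible adiabat, P₂ = P₁ (V₁/V₂)^γ.
P₂ = 614 × (1/20.3)^(5/3) = 4.065 kPa.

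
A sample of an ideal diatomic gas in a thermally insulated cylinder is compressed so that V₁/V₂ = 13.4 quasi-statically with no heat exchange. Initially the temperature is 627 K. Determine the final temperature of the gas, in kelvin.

T₂ ≈ 1770 K

Adiabatic: T₁V₁^(γ−1) = T₂V₂^(γ−1) ⇒ T₂ = T₁ (V₁/V₂)^(γ−1).
For a diatomic ideal gas γ = 7/5, so γ−1 = 2/5.
T₂ = 627 × 13.4^(2/5) = 1771 K.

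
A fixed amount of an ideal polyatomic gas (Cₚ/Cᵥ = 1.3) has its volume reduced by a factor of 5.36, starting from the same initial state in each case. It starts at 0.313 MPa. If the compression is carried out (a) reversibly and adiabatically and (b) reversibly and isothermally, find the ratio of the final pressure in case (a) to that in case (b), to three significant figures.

Isothermal: P_b = P₁(V₁/V₂) = 0.313×5.36.
Adiabatic: P_a = P₁(V₁/V₂)^γ = 0.313×5.36^(1.3).
P_a/P_b = (V₁/V₂)^(γ−1) = 5.36^(0.3) = 1.655.

P_adiabatic / P_isothermal ≈ 1.65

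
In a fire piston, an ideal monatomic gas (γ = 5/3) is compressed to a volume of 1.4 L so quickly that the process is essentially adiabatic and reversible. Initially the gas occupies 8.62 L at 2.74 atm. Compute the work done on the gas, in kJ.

W ≈ 8.47 kJ

P₂ = P₁(V₁/V₂)^γ = 2.74×(8.62/1.4)^(5/3) = 56.67 atm.
For a reversible adiabat, W_by_gas = (P₁V₁ − P₂V₂)/(γ−1).
W_by = (277600×0.00862 − 5.742×10^6×0.0014) / (2/3) = -8469 J.
W_on_gas = −W_by = 8469 J.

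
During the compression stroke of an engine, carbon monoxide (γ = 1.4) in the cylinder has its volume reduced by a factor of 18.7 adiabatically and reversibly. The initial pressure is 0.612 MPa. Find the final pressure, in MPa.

Adiabatic: P₁V₁^γ = P₂V₂^γ ⇒ P₂ = P₁ (V₁/V₂)^γ.
P₂ = 0.612 × 18.7^(1.4) = 36.93 MPa.

P₂ ≈ 36.9 MPa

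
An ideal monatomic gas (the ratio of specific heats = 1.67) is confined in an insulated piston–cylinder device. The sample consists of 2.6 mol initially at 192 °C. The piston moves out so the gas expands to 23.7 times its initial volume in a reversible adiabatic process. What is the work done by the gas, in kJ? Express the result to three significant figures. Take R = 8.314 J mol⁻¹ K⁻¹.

Adiabatic: T₁V₁^(γ−1) = T₂V₂^(γ−1) ⇒ T₂ = T₁ (V₁/V₂)^(γ−1).
T₁ = 192 °C = 465.1 K.
T₂ = 465.1 × (1/23.7)^(0.67) = 55.78 K.
Q = 0, so ΔU = W_on_gas = nCᵥΔT with Cᵥ = R/(γ−1) = 12.41 J/(mol·K).
ΔU = 2.6 × 12.41 × (55.78 − 465.1) = -13210 J.
Work done by the gas = −ΔU = 13210 J.

W ≈ 13.2 kJ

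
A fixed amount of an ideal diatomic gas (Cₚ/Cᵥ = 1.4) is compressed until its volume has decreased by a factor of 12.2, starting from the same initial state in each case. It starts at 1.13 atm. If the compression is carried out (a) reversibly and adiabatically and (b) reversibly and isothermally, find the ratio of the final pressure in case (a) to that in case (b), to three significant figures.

Isothermal: P_b = P₁(V₁/V₂) = 1.13×12.2.
Adiabatic: P_a = P₁(V₁/V₂)^γ = 1.13×12.2^(1.4).
P_a/P_b = (V₁/V₂)^(γ−1) = 12.2^(0.4) = 2.72.

P_adiabatic / P_isothermal ≈ 2.72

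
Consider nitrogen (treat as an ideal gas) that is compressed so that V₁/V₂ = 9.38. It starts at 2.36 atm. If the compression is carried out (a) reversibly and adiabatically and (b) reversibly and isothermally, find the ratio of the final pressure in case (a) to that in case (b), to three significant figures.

P_adiabatic / P_isothermal ≈ 2.45

For a diatomic ideal gas γ = 7/5.
Isothermal: P_b = P₁(V₁/V₂) = 2.36×9.38.
Adiabatic: P_a = P₁(V₁/V₂)^γ = 2.36×9.38^(7/5).
P_a/P_b = (V₁/V₂)^(γ−1) = 9.38^(2/5) = 2.448.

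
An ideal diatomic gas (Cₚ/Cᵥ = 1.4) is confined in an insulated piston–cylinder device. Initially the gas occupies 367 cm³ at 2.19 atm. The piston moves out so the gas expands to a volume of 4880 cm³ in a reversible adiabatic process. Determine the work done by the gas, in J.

P₂ = P₁(V₁/V₂)^γ = 2.19×(367/4880)^(1.4) = 0.0585 atm.
For a reversible adiabat, W_by_gas = (P₁V₁ − P₂V₂)/(γ−1).
W_by = (221900×0.000367 − 5928×0.00488) / (0.4) = 131.3 J.

W ≈ 131 J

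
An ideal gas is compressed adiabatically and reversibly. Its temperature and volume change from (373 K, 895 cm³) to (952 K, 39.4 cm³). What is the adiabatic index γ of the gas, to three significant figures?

γ ≈ 1.30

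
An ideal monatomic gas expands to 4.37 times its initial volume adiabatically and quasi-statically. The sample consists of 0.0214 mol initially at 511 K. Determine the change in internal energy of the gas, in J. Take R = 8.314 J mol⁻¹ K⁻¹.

ΔU ≈ -85.4 J

For a reversible adiabat TV^(γ−1) is constant, so T₂ = T₁ (V₁/V₂)^(γ−1).
γ = 5/3 for a monatomic ideal gas, so γ−1 = 2/3.
T₂ = 511 × (1/4.37)^(2/3) = 191.2 K.
Q = 0, so ΔU = W_on_gas = nCᵥΔT with Cᵥ = R/(γ−1) = 12.47 J/(mol·K).
ΔU = 0.0214 × 12.47 × (191.2 − 511) = -85.35 J.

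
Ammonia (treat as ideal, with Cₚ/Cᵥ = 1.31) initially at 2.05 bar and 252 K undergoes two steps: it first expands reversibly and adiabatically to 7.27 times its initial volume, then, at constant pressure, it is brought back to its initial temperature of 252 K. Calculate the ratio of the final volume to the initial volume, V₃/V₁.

V₃/V₁ ≈ 13.4

Adiabatic step: V₂/V₁ = 7.27; T₂ = T₁·(1/7.27)^(0.31) = 136.2 K.
Isobaric step: V₃/V₂ = T₃/T₂ = 252/136.2.
V₃/V₁ = (V₂/V₁)(V₃/V₂) = 7.27 × (252/136.2) = 13.45.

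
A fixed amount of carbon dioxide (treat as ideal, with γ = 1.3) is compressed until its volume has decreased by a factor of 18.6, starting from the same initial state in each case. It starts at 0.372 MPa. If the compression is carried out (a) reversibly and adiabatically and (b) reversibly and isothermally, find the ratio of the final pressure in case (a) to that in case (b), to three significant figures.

P_adiabatic / P_isothermal ≈ 2.40

Isothermal: P_b = P₁(V₁/V₂) = 0.372×18.6.
Adiabatic: P_a = P₁(V₁/V₂)^γ = 0.372×18.6^(1.3).
P_a/P_b = (V₁/V₂)^(γ−1) = 18.6^(0.3) = 2.404.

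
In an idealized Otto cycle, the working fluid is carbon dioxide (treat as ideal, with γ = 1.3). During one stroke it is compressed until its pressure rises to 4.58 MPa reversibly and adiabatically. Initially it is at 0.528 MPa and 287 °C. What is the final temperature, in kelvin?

T₂ ≈ 922 K

Adiabatic: T₂/T₁ = (P₂/P₁)^((γ−1)/γ).
T₁ = 287 °C = 560.1 K.
T₂ = 560.1 × (4.58/0.528)^(0.231) = 922.2 K.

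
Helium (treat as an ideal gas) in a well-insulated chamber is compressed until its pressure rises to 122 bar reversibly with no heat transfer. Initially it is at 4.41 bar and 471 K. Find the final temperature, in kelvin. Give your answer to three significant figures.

Adiabatic: T₂/T₁ = (P₂/P₁)^((γ−1)/γ).
For a monatomic ideal gas γ = 5/3, so (γ−1)/γ = 2/5.
T₂ = 471 × (122/4.41)^(2/5) = 1777 K.

T₂ ≈ 1780 K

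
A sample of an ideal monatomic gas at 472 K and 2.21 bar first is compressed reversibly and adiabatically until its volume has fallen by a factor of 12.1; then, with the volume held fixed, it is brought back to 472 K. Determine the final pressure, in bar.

P₃ ≈ 26.7 bar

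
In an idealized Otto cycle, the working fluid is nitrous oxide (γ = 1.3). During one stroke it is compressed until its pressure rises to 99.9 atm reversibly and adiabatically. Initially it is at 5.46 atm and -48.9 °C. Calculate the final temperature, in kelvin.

Adiabatic: T₂/T₁ = (P₂/P₁)^((γ−1)/γ).
T₁ = -48.9 °C = 224.2 K.
T₂ = 224.2 × (99.9/5.46)^(0.231) = 438.6 K.

T₂ ≈ 439 K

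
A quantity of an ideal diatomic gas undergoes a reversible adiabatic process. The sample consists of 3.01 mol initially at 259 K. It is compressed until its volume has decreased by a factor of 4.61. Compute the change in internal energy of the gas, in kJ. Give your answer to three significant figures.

Adiabatic: T₁V₁^(γ−1) = T₂V₂^(γ−1) ⇒ T₂ = T₁ (V₁/V₂)^(γ−1).
γ = 7/5 for a diatomic ideal gas, so γ−1 = 2/5.
T₂ = 259 × 4.61^(2/5) = 477.3 K.
Q = 0, so ΔU = W_on_gas = nCᵥΔT with Cᵥ = R/(γ−1) = 20.79 J/(mol·K).
ΔU = 3.01 × 20.79 × (477.3 − 259) = 13660 J.

ΔU ≈ 13.7 kJ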